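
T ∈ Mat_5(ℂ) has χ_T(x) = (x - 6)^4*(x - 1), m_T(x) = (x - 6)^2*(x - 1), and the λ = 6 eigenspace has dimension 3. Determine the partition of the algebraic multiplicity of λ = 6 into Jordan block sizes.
Block sizes for λ = 6: [2, 1, 1]

Step 1 — from the characteristic polynomial, algebraic multiplicity of λ = 6 is 4. From dim ker(T − (6)·I) = 3, there are exactly 3 Jordan blocks for λ = 6.
Step 2 — from the minimal polynomial, the factor (x − 6)^2 tells us the largest block for λ = 6 has size 2.
Step 3 — with total size 4, 3 blocks, and largest block 2, the block sizes (in nonincreasing order) are [2, 1, 1].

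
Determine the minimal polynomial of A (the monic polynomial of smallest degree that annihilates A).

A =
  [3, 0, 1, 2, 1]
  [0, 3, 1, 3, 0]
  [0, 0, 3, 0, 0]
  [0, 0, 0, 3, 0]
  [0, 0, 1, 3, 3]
x^3 - 9*x^2 + 27*x - 27

The characteristic polynomial is χ_A(x) = (x - 3)^5, so the eigenvalues are known. The minimal polynomial is
  m_A(x) = Π_λ (x − λ)^{k_λ}
where k_λ is the size of the *largest* Jordan block for λ (equivalently, the smallest k with (A − λI)^k v = 0 for every generalised eigenvector v of λ).

  λ = 3: largest Jordan block has size 3, contributing (x − 3)^3

So m_A(x) = (x - 3)^3 = x^3 - 9*x^2 + 27*x - 27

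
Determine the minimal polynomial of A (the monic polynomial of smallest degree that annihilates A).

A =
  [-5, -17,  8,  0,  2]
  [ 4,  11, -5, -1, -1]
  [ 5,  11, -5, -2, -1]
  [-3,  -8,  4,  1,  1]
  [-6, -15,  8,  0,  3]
x^3 - 3*x^2 + 3*x - 1

The characteristic polynomial is χ_A(x) = (x - 1)^5, so the eigenvalues are known. The minimal polynomial is
  m_A(x) = Π_λ (x − λ)^{k_λ}
where k_λ is the size of the *largest* Jordan block for λ (equivalently, the smallest k with (A − λI)^k v = 0 for every generalised eigenvector v of λ).

  λ = 1: largest Jordan block has size 3, contributing (x − 1)^3

So m_A(x) = (x - 1)^3 = x^3 - 3*x^2 + 3*x - 1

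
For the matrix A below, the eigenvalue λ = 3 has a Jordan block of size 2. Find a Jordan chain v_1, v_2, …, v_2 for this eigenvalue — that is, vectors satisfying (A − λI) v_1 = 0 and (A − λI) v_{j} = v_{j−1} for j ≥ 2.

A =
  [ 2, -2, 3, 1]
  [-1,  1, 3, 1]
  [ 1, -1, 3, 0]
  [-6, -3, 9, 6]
A Jordan chain for λ = 3 of length 2:
v_1 = (-1, -1, 1, -6)ᵀ
v_2 = (1, 0, 0, 0)ᵀ

Let N = A − (3)·I. We want v_2 with N^2 v_2 = 0 but N^1 v_2 ≠ 0; then v_{j-1} := N · v_j for j = 2, …, 2.

Pick v_2 = (1, 0, 0, 0)ᵀ.
Then v_1 = N · v_2 = (-1, -1, 1, -6)ᵀ.

Sanity check: (A − (3)·I) v_1 = (0, 0, 0, 0)ᵀ = 0. ✓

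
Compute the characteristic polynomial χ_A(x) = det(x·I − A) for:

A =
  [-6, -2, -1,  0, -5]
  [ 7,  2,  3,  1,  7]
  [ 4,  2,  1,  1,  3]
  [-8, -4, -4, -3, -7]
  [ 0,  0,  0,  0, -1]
x^5 + 7*x^4 + 19*x^3 + 25*x^2 + 16*x + 4

Expanding det(x·I − A) (e.g. by cofactor expansion or by noting that A is similar to its Jordan form J, which has the same characteristic polynomial as A) gives
  χ_A(x) = x^5 + 7*x^4 + 19*x^3 + 25*x^2 + 16*x + 4
which factors as (x + 1)^3*(x + 2)^2. The eigenvalues (with algebraic multiplicities) are λ = -2 with multiplicity 2, λ = -1 with multiplicity 3.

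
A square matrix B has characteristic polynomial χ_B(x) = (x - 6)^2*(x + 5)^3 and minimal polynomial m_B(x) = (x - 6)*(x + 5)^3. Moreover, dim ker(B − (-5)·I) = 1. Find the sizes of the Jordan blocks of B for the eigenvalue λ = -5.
Block sizes for λ = -5: [3]

Step 1 — from the characteristic polynomial, algebraic multiplicity of λ = -5 is 3. From dim ker(B − (-5)·I) = 1, there are exactly 1 Jordan blocks for λ = -5.
Step 2 — from the minimal polynomial, the factor (x + 5)^3 tells us the largest block for λ = -5 has size 3.
Step 3 — with total size 3, 1 blocks, and largest block 3, the block sizes (in nonincreasing order) are [3].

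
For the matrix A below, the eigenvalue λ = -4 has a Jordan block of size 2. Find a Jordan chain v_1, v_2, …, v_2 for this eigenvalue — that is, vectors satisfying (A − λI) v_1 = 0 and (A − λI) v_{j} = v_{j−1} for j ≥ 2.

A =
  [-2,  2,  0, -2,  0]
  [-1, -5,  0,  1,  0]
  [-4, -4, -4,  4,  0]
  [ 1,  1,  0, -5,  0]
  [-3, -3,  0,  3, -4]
A Jordan chain for λ = -4 of length 2:
v_1 = (2, -1, -4, 1, -3)ᵀ
v_2 = (1, 0, 0, 0, 0)ᵀ

Let N = A − (-4)·I. We want v_2 with N^2 v_2 = 0 but N^1 v_2 ≠ 0; then v_{j-1} := N · v_j for j = 2, …, 2.

Pick v_2 = (1, 0, 0, 0, 0)ᵀ.
Then v_1 = N · v_2 = (2, -1, -4, 1, -3)ᵀ.

Sanity check: (A − (-4)·I) v_1 = (0, 0, 0, 0, 0)ᵀ = 0. ✓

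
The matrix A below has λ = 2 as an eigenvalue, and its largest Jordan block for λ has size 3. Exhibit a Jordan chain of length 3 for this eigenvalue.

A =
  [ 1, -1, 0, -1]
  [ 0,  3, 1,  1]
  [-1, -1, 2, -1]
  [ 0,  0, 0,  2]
A Jordan chain for λ = 2 of length 3:
v_1 = (1, -1, 1, 0)ᵀ
v_2 = (-1, 0, -1, 0)ᵀ
v_3 = (1, 0, 0, 0)ᵀ

Let N = A − (2)·I. We want v_3 with N^3 v_3 = 0 but N^2 v_3 ≠ 0; then v_{j-1} := N · v_j for j = 3, …, 2.

Pick v_3 = (1, 0, 0, 0)ᵀ.
Then v_2 = N · v_3 = (-1, 0, -1, 0)ᵀ.
Then v_1 = N · v_2 = (1, -1, 1, 0)ᵀ.

Sanity check: (A − (2)·I) v_1 = (0, 0, 0, 0)ᵀ = 0. ✓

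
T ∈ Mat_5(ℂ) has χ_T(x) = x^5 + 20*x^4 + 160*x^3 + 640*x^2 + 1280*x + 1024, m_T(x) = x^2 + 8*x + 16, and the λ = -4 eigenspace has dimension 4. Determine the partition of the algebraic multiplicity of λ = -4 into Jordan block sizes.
Block sizes for λ = -4: [2, 1, 1, 1]

Step 1 — from the characteristic polynomial, algebraic multiplicity of λ = -4 is 5. From dim ker(T − (-4)·I) = 4, there are exactly 4 Jordan blocks for λ = -4.
Step 2 — from the minimal polynomial, the factor (x + 4)^2 tells us the largest block for λ = -4 has size 2.
Step 3 — with total size 5, 4 blocks, and largest block 2, the block sizes (in nonincreasing order) are [2, 1, 1, 1].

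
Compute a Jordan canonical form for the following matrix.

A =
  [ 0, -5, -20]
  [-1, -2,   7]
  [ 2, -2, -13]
J_3(-5)

The characteristic polynomial is
  det(x·I − A) = x^3 + 15*x^2 + 75*x + 125 = (x + 5)^3

Eigenvalues and multiplicities (the geometric multiplicity of λ is n − rank(A − λI), which equals the number of Jordan blocks for λ):
  λ = -5: algebraic multiplicity = 3, geometric multiplicity = 1

Determining the block sizes for each eigenvalue:
  λ = -5: one block (gm = 1), so the single block has size am = 3 → block sizes [3]

Assembling the blocks gives a Jordan form
J =
  [-5,  1,  0]
  [ 0, -5,  1]
  [ 0,  0, -5]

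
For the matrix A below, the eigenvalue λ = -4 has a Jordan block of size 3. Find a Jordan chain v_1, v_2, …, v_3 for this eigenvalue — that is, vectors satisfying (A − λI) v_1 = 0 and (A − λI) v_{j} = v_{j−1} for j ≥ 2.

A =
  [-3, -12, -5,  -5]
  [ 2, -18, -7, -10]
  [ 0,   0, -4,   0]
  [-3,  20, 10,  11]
A Jordan chain for λ = -4 of length 3:
v_1 = (5, 0, 0, 1)ᵀ
v_2 = (-2, -1, 0, 1)ᵀ
v_3 = (3, 0, 1, 0)ᵀ

Let N = A − (-4)·I. We want v_3 with N^3 v_3 = 0 but N^2 v_3 ≠ 0; then v_{j-1} := N · v_j for j = 3, …, 2.

Pick v_3 = (3, 0, 1, 0)ᵀ.
Then v_2 = N · v_3 = (-2, -1, 0, 1)ᵀ.
Then v_1 = N · v_2 = (5, 0, 0, 1)ᵀ.

Sanity check: (A − (-4)·I) v_1 = (0, 0, 0, 0)ᵀ = 0. ✓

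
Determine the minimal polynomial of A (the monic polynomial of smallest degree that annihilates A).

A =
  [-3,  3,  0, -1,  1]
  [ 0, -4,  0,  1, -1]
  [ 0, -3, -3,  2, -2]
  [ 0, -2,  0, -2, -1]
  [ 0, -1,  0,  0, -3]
x^3 + 9*x^2 + 27*x + 27

The characteristic polynomial is χ_A(x) = (x + 3)^5, so the eigenvalues are known. The minimal polynomial is
  m_A(x) = Π_λ (x − λ)^{k_λ}
where k_λ is the size of the *largest* Jordan block for λ (equivalently, the smallest k with (A − λI)^k v = 0 for every generalised eigenvector v of λ).

  λ = -3: largest Jordan block has size 3, contributing (x + 3)^3

So m_A(x) = (x + 3)^3 = x^3 + 9*x^2 + 27*x + 27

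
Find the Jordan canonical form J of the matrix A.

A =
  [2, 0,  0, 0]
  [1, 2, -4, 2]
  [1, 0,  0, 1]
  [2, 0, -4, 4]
J_2(2) ⊕ J_2(2)

The characteristic polynomial is
  det(x·I − A) = x^4 - 8*x^3 + 24*x^2 - 32*x + 16 = (x - 2)^4

Eigenvalues and multiplicities (the geometric multiplicity of λ is n − rank(A − λI), which equals the number of Jordan blocks for λ):
  λ = 2: algebraic multiplicity = 4, geometric multiplicity = 2

Determining the block sizes for each eigenvalue:
  λ = 2: with am = 4 and gm = 2, the partition is not yet determined (e.g. several partitions of 4 into 2 parts exist). Let N = A − (2)·I. Computing rank(N^1) = 2, rank(N^2) = 0; the number of blocks of size ≥ j is rank(N^{j−1}) − rank(N^j), giving [2, 2]. So we have 2 block(s) of size 2 → block sizes [2, 2]

Assembling the blocks gives a Jordan form
J =
  [2, 1, 0, 0]
  [0, 2, 0, 0]
  [0, 0, 2, 1]
  [0, 0, 0, 2]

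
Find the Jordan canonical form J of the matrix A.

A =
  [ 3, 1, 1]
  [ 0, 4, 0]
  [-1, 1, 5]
J_2(4) ⊕ J_1(4)

The characteristic polynomial is
  det(x·I − A) = x^3 - 12*x^2 + 48*x - 64 = (x - 4)^3

Eigenvalues and multiplicities (the geometric multiplicity of λ is n − rank(A − λI), which equals the number of Jordan blocks for λ):
  λ = 4: algebraic multiplicity = 3, geometric multiplicity = 2

Determining the block sizes for each eigenvalue:
  λ = 4: 2 blocks summing to 3 forces exactly one block of size 2 and the rest size 1 → block sizes [2, 1]

Assembling the blocks gives a Jordan form
J =
  [4, 1, 0]
  [0, 4, 0]
  [0, 0, 4]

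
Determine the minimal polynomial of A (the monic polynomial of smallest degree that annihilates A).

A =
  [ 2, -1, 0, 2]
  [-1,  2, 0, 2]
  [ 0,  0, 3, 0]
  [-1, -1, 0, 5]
x^2 - 6*x + 9

The characteristic polynomial is χ_A(x) = (x - 3)^4, so the eigenvalues are known. The minimal polynomial is
  m_A(x) = Π_λ (x − λ)^{k_λ}
where k_λ is the size of the *largest* Jordan block for λ (equivalently, the smallest k with (A − λI)^k v = 0 for every generalised eigenvector v of λ).

  λ = 3: largest Jordan block has size 2, contributing (x − 3)^2

So m_A(x) = (x - 3)^2 = x^2 - 6*x + 9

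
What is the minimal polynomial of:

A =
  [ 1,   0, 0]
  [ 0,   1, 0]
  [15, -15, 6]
x^2 - 7*x + 6

The characteristic polynomial is χ_A(x) = (x - 6)*(x - 1)^2, so the eigenvalues are known. The minimal polynomial is
  m_A(x) = Π_λ (x − λ)^{k_λ}
where k_λ is the size of the *largest* Jordan block for λ (equivalently, the smallest k with (A − λI)^k v = 0 for every generalised eigenvector v of λ).

  λ = 1: largest Jordan block has size 1, contributing (x − 1)
  λ = 6: largest Jordan block has size 1, contributing (x − 6)

So m_A(x) = (x - 6)*(x - 1) = x^2 - 7*x + 6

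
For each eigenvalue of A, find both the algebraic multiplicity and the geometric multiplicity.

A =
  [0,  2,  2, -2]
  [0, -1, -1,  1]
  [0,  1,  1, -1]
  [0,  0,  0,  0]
λ = 0: alg = 4, geom = 3

Step 1 — factor the characteristic polynomial to read off the algebraic multiplicities:
  χ_A(x) = x^4

Step 2 — compute geometric multiplicities via the rank-nullity identity g(λ) = n − rank(A − λI):
  rank(A − (0)·I) = 1, so dim ker(A − (0)·I) = n − 1 = 3

Summary:
  λ = 0: algebraic multiplicity = 4, geometric multiplicity = 3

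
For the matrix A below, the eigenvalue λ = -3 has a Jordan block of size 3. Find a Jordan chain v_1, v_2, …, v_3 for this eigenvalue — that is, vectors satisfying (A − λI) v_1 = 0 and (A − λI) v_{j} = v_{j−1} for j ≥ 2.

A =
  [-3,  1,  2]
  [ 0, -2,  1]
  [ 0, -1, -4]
A Jordan chain for λ = -3 of length 3:
v_1 = (-1, 0, 0)ᵀ
v_2 = (1, 1, -1)ᵀ
v_3 = (0, 1, 0)ᵀ

Let N = A − (-3)·I. We want v_3 with N^3 v_3 = 0 but N^2 v_3 ≠ 0; then v_{j-1} := N · v_j for j = 3, …, 2.

Pick v_3 = (0, 1, 0)ᵀ.
Then v_2 = N · v_3 = (1, 1, -1)ᵀ.
Then v_1 = N · v_2 = (-1, 0, 0)ᵀ.

Sanity check: (A − (-3)·I) v_1 = (0, 0, 0)ᵀ = 0. ✓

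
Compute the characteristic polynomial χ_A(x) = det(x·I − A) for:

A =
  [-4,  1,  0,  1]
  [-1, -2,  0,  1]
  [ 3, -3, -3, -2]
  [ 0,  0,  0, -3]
x^4 + 12*x^3 + 54*x^2 + 108*x + 81

Expanding det(x·I − A) (e.g. by cofactor expansion or by noting that A is similar to its Jordan form J, which has the same characteristic polynomial as A) gives
  χ_A(x) = x^4 + 12*x^3 + 54*x^2 + 108*x + 81
which factors as (x + 3)^4. The eigenvalues (with algebraic multiplicities) are λ = -3 with multiplicity 4.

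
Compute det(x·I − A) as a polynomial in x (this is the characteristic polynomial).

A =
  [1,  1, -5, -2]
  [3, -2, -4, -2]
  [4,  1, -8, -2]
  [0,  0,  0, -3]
x^4 + 12*x^3 + 54*x^2 + 108*x + 81

Expanding det(x·I − A) (e.g. by cofactor expansion or by noting that A is similar to its Jordan form J, which has the same characteristic polynomial as A) gives
  χ_A(x) = x^4 + 12*x^3 + 54*x^2 + 108*x + 81
which factors as (x + 3)^4. The eigenvalues (with algebraic multiplicities) are λ = -3 with multiplicity 4.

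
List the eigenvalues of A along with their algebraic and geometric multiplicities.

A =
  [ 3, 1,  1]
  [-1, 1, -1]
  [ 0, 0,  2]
λ = 2: alg = 3, geom = 2

Step 1 — factor the characteristic polynomial to read off the algebraic multiplicities:
  χ_A(x) = (x - 2)^3

Step 2 — compute geometric multiplicities via the rank-nullity identity g(λ) = n − rank(A − λI):
  rank(A − (2)·I) = 1, so dim ker(A − (2)·I) = n − 1 = 2

Summary:
  λ = 2: algebraic multiplicity = 3, geometric multiplicity = 2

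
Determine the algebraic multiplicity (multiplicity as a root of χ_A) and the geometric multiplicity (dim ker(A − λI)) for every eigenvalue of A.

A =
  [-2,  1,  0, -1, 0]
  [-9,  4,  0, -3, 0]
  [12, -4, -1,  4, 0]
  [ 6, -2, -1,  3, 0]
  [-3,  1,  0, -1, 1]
λ = 1: alg = 5, geom = 3

Step 1 — factor the characteristic polynomial to read off the algebraic multiplicities:
  χ_A(x) = (x - 1)^5

Step 2 — compute geometric multiplicities via the rank-nullity identity g(λ) = n − rank(A − λI):
  rank(A − (1)·I) = 2, so dim ker(A − (1)·I) = n − 2 = 3

Summary:
  λ = 1: algebraic multiplicity = 5, geometric multiplicity = 3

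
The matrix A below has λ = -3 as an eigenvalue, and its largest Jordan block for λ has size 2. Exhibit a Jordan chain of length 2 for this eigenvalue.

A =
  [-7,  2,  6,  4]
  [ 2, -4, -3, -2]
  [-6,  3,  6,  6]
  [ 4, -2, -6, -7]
A Jordan chain for λ = -3 of length 2:
v_1 = (-4, 2, -6, 4)ᵀ
v_2 = (1, 0, 0, 0)ᵀ

Let N = A − (-3)·I. We want v_2 with N^2 v_2 = 0 but N^1 v_2 ≠ 0; then v_{j-1} := N · v_j for j = 2, …, 2.

Pick v_2 = (1, 0, 0, 0)ᵀ.
Then v_1 = N · v_2 = (-4, 2, -6, 4)ᵀ.

Sanity check: (A − (-3)·I) v_1 = (0, 0, 0, 0)ᵀ = 0. ✓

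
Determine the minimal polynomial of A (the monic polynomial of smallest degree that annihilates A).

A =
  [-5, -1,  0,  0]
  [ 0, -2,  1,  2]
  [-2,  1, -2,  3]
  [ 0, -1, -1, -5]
x^4 + 14*x^3 + 73*x^2 + 168*x + 144

The characteristic polynomial is χ_A(x) = (x + 3)^2*(x + 4)^2, so the eigenvalues are known. The minimal polynomial is
  m_A(x) = Π_λ (x − λ)^{k_λ}
where k_λ is the size of the *largest* Jordan block for λ (equivalently, the smallest k with (A − λI)^k v = 0 for every generalised eigenvector v of λ).

  λ = -4: largest Jordan block has size 2, contributing (x + 4)^2
  λ = -3: largest Jordan block has size 2, contributing (x + 3)^2

So m_A(x) = (x + 3)^2*(x + 4)^2 = x^4 + 14*x^3 + 73*x^2 + 168*x + 144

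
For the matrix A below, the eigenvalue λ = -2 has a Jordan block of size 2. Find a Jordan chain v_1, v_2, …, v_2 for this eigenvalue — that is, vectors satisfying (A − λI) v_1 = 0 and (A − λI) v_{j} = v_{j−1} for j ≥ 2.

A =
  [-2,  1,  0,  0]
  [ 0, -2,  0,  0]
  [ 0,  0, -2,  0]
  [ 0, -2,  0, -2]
A Jordan chain for λ = -2 of length 2:
v_1 = (1, 0, 0, -2)ᵀ
v_2 = (0, 1, 0, 0)ᵀ

Let N = A − (-2)·I. We want v_2 with N^2 v_2 = 0 but N^1 v_2 ≠ 0; then v_{j-1} := N · v_j for j = 2, …, 2.

Pick v_2 = (0, 1, 0, 0)ᵀ.
Then v_1 = N · v_2 = (1, 0, 0, -2)ᵀ.

Sanity check: (A − (-2)·I) v_1 = (0, 0, 0, 0)ᵀ = 0. ✓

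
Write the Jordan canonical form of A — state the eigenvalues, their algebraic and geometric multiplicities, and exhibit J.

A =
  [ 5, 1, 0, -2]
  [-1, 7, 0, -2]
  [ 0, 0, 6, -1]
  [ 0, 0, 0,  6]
J_2(6) ⊕ J_2(6)

The characteristic polynomial is
  det(x·I − A) = x^4 - 24*x^3 + 216*x^2 - 864*x + 1296 = (x - 6)^4

Eigenvalues and multiplicities (the geometric multiplicity of λ is n − rank(A − λI), which equals the number of Jordan blocks for λ):
  λ = 6: algebraic multiplicity = 4, geometric multiplicity = 2

Determining the block sizes for each eigenvalue:
  λ = 6: with am = 4 and gm = 2, the partition is not yet determined (e.g. several partitions of 4 into 2 parts exist). Let N = A − (6)·I. Computing rank(N^1) = 2, rank(N^2) = 0; the number of blocks of size ≥ j is rank(N^{j−1}) − rank(N^j), giving [2, 2]. So we have 2 block(s) of size 2 → block sizes [2, 2]

Assembling the blocks gives a Jordan form
J =
  [6, 1, 0, 0]
  [0, 6, 0, 0]
  [0, 0, 6, 1]
  [0, 0, 0, 6]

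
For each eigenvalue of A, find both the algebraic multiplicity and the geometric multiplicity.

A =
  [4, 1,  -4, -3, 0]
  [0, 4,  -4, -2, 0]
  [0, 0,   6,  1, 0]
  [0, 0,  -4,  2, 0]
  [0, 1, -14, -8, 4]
λ = 4: alg = 5, geom = 3

Step 1 — factor the characteristic polynomial to read off the algebraic multiplicities:
  χ_A(x) = (x - 4)^5

Step 2 — compute geometric multiplicities via the rank-nullity identity g(λ) = n − rank(A − λI):
  rank(A − (4)·I) = 2, so dim ker(A − (4)·I) = n − 2 = 3

Summary:
  λ = 4: algebraic multiplicity = 5, geometric multiplicity = 3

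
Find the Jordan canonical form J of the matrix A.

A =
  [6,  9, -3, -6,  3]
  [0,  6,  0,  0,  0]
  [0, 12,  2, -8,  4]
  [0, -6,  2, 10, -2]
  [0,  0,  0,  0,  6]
J_2(6) ⊕ J_1(6) ⊕ J_1(6) ⊕ J_1(6)

The characteristic polynomial is
  det(x·I − A) = x^5 - 30*x^4 + 360*x^3 - 2160*x^2 + 6480*x - 7776 = (x - 6)^5

Eigenvalues and multiplicities (the geometric multiplicity of λ is n − rank(A − λI), which equals the number of Jordan blocks for λ):
  λ = 6: algebraic multiplicity = 5, geometric multiplicity = 4

Determining the block sizes for each eigenvalue:
  λ = 6: 4 blocks summing to 5 forces exactly one block of size 2 and the rest size 1 → block sizes [2, 1, 1, 1]

Assembling the blocks gives a Jordan form
J =
  [6, 1, 0, 0, 0]
  [0, 6, 0, 0, 0]
  [0, 0, 6, 0, 0]
  [0, 0, 0, 6, 0]
  [0, 0, 0, 0, 6]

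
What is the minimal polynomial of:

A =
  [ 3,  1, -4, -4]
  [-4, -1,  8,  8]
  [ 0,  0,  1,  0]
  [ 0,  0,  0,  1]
x^2 - 2*x + 1

The characteristic polynomial is χ_A(x) = (x - 1)^4, so the eigenvalues are known. The minimal polynomial is
  m_A(x) = Π_λ (x − λ)^{k_λ}
where k_λ is the size of the *largest* Jordan block for λ (equivalently, the smallest k with (A − λI)^k v = 0 for every generalised eigenvector v of λ).

  λ = 1: largest Jordan block has size 2, contributing (x − 1)^2

So m_A(x) = (x - 1)^2 = x^2 - 2*x + 1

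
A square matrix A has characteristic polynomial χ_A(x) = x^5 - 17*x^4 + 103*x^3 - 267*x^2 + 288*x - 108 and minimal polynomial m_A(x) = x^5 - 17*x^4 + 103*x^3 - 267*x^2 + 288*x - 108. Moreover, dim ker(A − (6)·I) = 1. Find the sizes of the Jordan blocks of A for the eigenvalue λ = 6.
Block sizes for λ = 6: [2]

Step 1 — from the characteristic polynomial, algebraic multiplicity of λ = 6 is 2. From dim ker(A − (6)·I) = 1, there are exactly 1 Jordan blocks for λ = 6.
Step 2 — from the minimal polynomial, the factor (x − 6)^2 tells us the largest block for λ = 6 has size 2.
Step 3 — with total size 2, 1 blocks, and largest block 2, the block sizes (in nonincreasing order) are [2].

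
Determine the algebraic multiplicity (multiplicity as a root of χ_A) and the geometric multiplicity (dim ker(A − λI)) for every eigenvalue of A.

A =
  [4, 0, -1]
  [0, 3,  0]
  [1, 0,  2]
λ = 3: alg = 3, geom = 2

Step 1 — factor the characteristic polynomial to read off the algebraic multiplicities:
  χ_A(x) = (x - 3)^3

Step 2 — compute geometric multiplicities via the rank-nullity identity g(λ) = n − rank(A − λI):
  rank(A − (3)·I) = 1, so dim ker(A − (3)·I) = n − 1 = 2

Summary:
  λ = 3: algebraic multiplicity = 3, geometric multiplicity = 2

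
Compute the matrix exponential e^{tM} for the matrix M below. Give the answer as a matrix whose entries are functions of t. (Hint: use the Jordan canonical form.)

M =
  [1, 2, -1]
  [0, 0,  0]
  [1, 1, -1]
e^{tM} =
  [t + 1, t^2/2 + 2*t, -t]
  [0, 1, 0]
  [t, t^2/2 + t, 1 - t]

Strategy: write M = P · J · P⁻¹ where J is a Jordan canonical form, so e^{tM} = P · e^{tJ} · P⁻¹, and e^{tJ} can be computed block-by-block.

M has Jordan form
J =
  [0, 1, 0]
  [0, 0, 1]
  [0, 0, 0]
(up to reordering of blocks).

Per-block formulas:
  For a 3×3 Jordan block J_3(0): exp(t · J_3(0)) = e^(0t)·(I + t·N + (t^2/2)·N^2), where N is the 3×3 nilpotent shift.

After assembling e^{tJ} and conjugating by P, we get:

e^{tM} =
  [t + 1, t^2/2 + 2*t, -t]
  [0, 1, 0]
  [t, t^2/2 + t, 1 - t]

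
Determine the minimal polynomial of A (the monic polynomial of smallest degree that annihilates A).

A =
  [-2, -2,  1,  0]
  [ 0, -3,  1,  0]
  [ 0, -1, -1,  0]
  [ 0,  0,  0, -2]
x^3 + 6*x^2 + 12*x + 8

The characteristic polynomial is χ_A(x) = (x + 2)^4, so the eigenvalues are known. The minimal polynomial is
  m_A(x) = Π_λ (x − λ)^{k_λ}
where k_λ is the size of the *largest* Jordan block for λ (equivalently, the smallest k with (A − λI)^k v = 0 for every generalised eigenvector v of λ).

  λ = -2: largest Jordan block has size 3, contributing (x + 2)^3

So m_A(x) = (x + 2)^3 = x^3 + 6*x^2 + 12*x + 8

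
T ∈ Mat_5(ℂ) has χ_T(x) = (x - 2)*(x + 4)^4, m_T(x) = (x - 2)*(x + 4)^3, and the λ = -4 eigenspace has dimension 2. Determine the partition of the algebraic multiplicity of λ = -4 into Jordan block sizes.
Block sizes for λ = -4: [3, 1]

Step 1 — from the characteristic polynomial, algebraic multiplicity of λ = -4 is 4. From dim ker(T − (-4)·I) = 2, there are exactly 2 Jordan blocks for λ = -4.
Step 2 — from the minimal polynomial, the factor (x + 4)^3 tells us the largest block for λ = -4 has size 3.
Step 3 — with total size 4, 2 blocks, and largest block 3, the block sizes (in nonincreasing order) are [3, 1].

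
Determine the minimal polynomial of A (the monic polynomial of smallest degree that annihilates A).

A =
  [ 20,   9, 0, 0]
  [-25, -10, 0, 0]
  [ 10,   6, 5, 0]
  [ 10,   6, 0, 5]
x^2 - 10*x + 25

The characteristic polynomial is χ_A(x) = (x - 5)^4, so the eigenvalues are known. The minimal polynomial is
  m_A(x) = Π_λ (x − λ)^{k_λ}
where k_λ is the size of the *largest* Jordan block for λ (equivalently, the smallest k with (A − λI)^k v = 0 for every generalised eigenvector v of λ).

  λ = 5: largest Jordan block has size 2, contributing (x − 5)^2

So m_A(x) = (x - 5)^2 = x^2 - 10*x + 25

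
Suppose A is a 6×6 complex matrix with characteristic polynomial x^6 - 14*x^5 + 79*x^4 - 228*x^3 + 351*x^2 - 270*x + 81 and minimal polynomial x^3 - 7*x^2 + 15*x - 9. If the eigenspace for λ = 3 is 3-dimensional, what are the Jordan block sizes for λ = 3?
Block sizes for λ = 3: [2, 1, 1]

Step 1 — from the characteristic polynomial, algebraic multiplicity of λ = 3 is 4. From dim ker(A − (3)·I) = 3, there are exactly 3 Jordan blocks for λ = 3.
Step 2 — from the minimal polynomial, the factor (x − 3)^2 tells us the largest block for λ = 3 has size 2.
Step 3 — with total size 4, 3 blocks, and largest block 2, the block sizes (in nonincreasing order) are [2, 1, 1].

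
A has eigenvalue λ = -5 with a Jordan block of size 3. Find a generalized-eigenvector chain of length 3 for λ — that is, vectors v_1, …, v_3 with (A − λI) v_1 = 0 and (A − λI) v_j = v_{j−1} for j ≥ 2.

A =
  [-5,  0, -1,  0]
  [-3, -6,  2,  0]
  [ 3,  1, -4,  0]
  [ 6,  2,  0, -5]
A Jordan chain for λ = -5 of length 3:
v_1 = (-3, 9, 0, -6)ᵀ
v_2 = (0, -3, 3, 6)ᵀ
v_3 = (1, 0, 0, 0)ᵀ

Let N = A − (-5)·I. We want v_3 with N^3 v_3 = 0 but N^2 v_3 ≠ 0; then v_{j-1} := N · v_j for j = 3, …, 2.

Pick v_3 = (1, 0, 0, 0)ᵀ.
Then v_2 = N · v_3 = (0, -3, 3, 6)ᵀ.
Then v_1 = N · v_2 = (-3, 9, 0, -6)ᵀ.

Sanity check: (A − (-5)·I) v_1 = (0, 0, 0, 0)ᵀ = 0. ✓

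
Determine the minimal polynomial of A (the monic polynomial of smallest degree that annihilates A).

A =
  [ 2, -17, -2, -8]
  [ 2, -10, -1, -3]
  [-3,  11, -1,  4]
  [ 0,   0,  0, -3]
x^3 + 9*x^2 + 27*x + 27

The characteristic polynomial is χ_A(x) = (x + 3)^4, so the eigenvalues are known. The minimal polynomial is
  m_A(x) = Π_λ (x − λ)^{k_λ}
where k_λ is the size of the *largest* Jordan block for λ (equivalently, the smallest k with (A − λI)^k v = 0 for every generalised eigenvector v of λ).

  λ = -3: largest Jordan block has size 3, contributing (x + 3)^3

So m_A(x) = (x + 3)^3 = x^3 + 9*x^2 + 27*x + 27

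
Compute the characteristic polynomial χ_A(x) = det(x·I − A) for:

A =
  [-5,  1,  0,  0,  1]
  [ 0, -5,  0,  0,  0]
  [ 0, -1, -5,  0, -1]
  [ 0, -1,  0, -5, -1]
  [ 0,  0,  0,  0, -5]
x^5 + 25*x^4 + 250*x^3 + 1250*x^2 + 3125*x + 3125

Expanding det(x·I − A) (e.g. by cofactor expansion or by noting that A is similar to its Jordan form J, which has the same characteristic polynomial as A) gives
  χ_A(x) = x^5 + 25*x^4 + 250*x^3 + 1250*x^2 + 3125*x + 3125
which factors as (x + 5)^5. The eigenvalues (with algebraic multiplicities) are λ = -5 with multiplicity 5.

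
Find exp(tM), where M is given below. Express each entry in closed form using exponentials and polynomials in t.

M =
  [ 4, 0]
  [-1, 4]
e^{tM} =
  [exp(4*t), 0]
  [-t*exp(4*t), exp(4*t)]

Strategy: write M = P · J · P⁻¹ where J is a Jordan canonical form, so e^{tM} = P · e^{tJ} · P⁻¹, and e^{tJ} can be computed block-by-block.

M has Jordan form
J =
  [4, 1]
  [0, 4]
(up to reordering of blocks).

Per-block formulas:
  For a 2×2 Jordan block J_2(4): exp(t · J_2(4)) = e^(4t)·(I + t·N), where N is the 2×2 nilpotent shift.

After assembling e^{tJ} and conjugating by P, we get:

e^{tM} =
  [exp(4*t), 0]
  [-t*exp(4*t), exp(4*t)]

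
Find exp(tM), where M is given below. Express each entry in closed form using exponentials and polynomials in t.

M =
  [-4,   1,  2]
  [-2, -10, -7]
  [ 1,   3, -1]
e^{tM} =
  [t^2*exp(-5*t)/2 + t*exp(-5*t) + exp(-5*t), t^2*exp(-5*t) + t*exp(-5*t), 3*t^2*exp(-5*t)/2 + 2*t*exp(-5*t)]
  [t^2*exp(-5*t)/2 - 2*t*exp(-5*t), t^2*exp(-5*t) - 5*t*exp(-5*t) + exp(-5*t), 3*t^2*exp(-5*t)/2 - 7*t*exp(-5*t)]
  [-t^2*exp(-5*t)/2 + t*exp(-5*t), -t^2*exp(-5*t) + 3*t*exp(-5*t), -3*t^2*exp(-5*t)/2 + 4*t*exp(-5*t) + exp(-5*t)]

Strategy: write M = P · J · P⁻¹ where J is a Jordan canonical form, so e^{tM} = P · e^{tJ} · P⁻¹, and e^{tJ} can be computed block-by-block.

M has Jordan form
J =
  [-5,  1,  0]
  [ 0, -5,  1]
  [ 0,  0, -5]
(up to reordering of blocks).

Per-block formulas:
  For a 3×3 Jordan block J_3(-5): exp(t · J_3(-5)) = e^(-5t)·(I + t·N + (t^2/2)·N^2), where N is the 3×3 nilpotent shift.

After assembling e^{tJ} and conjugating by P, we get:

e^{tM} =
  [t^2*exp(-5*t)/2 + t*exp(-5*t) + exp(-5*t), t^2*exp(-5*t) + t*exp(-5*t), 3*t^2*exp(-5*t)/2 + 2*t*exp(-5*t)]
  [t^2*exp(-5*t)/2 - 2*t*exp(-5*t), t^2*exp(-5*t) - 5*t*exp(-5*t) + exp(-5*t), 3*t^2*exp(-5*t)/2 - 7*t*exp(-5*t)]
  [-t^2*exp(-5*t)/2 + t*exp(-5*t), -t^2*exp(-5*t) + 3*t*exp(-5*t), -3*t^2*exp(-5*t)/2 + 4*t*exp(-5*t) + exp(-5*t)]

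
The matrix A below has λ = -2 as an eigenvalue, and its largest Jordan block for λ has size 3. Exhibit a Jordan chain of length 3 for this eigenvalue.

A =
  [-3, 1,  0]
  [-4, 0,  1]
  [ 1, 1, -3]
A Jordan chain for λ = -2 of length 3:
v_1 = (-3, -3, -6)ᵀ
v_2 = (-1, -4, 1)ᵀ
v_3 = (1, 0, 0)ᵀ

Let N = A − (-2)·I. We want v_3 with N^3 v_3 = 0 but N^2 v_3 ≠ 0; then v_{j-1} := N · v_j for j = 3, …, 2.

Pick v_3 = (1, 0, 0)ᵀ.
Then v_2 = N · v_3 = (-1, -4, 1)ᵀ.
Then v_1 = N · v_2 = (-3, -3, -6)ᵀ.

Sanity check: (A − (-2)·I) v_1 = (0, 0, 0)ᵀ = 0. ✓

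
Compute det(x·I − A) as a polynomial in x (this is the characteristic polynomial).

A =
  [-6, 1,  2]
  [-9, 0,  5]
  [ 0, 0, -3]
x^3 + 9*x^2 + 27*x + 27

Expanding det(x·I − A) (e.g. by cofactor expansion or by noting that A is similar to its Jordan form J, which has the same characteristic polynomial as A) gives
  χ_A(x) = x^3 + 9*x^2 + 27*x + 27
which factors as (x + 3)^3. The eigenvalues (with algebraic multiplicities) are λ = -3 with multiplicity 3.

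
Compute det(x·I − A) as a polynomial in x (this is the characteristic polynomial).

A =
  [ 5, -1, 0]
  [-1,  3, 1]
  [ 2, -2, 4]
x^3 - 12*x^2 + 48*x - 64

Expanding det(x·I − A) (e.g. by cofactor expansion or by noting that A is similar to its Jordan form J, which has the same characteristic polynomial as A) gives
  χ_A(x) = x^3 - 12*x^2 + 48*x - 64
which factors as (x - 4)^3. The eigenvalues (with algebraic multiplicities) are λ = 4 with multiplicity 3.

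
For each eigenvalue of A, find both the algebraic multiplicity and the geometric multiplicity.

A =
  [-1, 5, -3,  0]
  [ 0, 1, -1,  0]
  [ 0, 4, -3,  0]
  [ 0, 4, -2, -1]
λ = -1: alg = 4, geom = 2

Step 1 — factor the characteristic polynomial to read off the algebraic multiplicities:
  χ_A(x) = (x + 1)^4

Step 2 — compute geometric multiplicities via the rank-nullity identity g(λ) = n − rank(A − λI):
  rank(A − (-1)·I) = 2, so dim ker(A − (-1)·I) = n − 2 = 2

Summary:
  λ = -1: algebraic multiplicity = 4, geometric multiplicity = 2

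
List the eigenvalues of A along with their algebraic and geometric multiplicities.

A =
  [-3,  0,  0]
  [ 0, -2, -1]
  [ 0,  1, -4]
λ = -3: alg = 3, geom = 2

Step 1 — factor the characteristic polynomial to read off the algebraic multiplicities:
  χ_A(x) = (x + 3)^3

Step 2 — compute geometric multiplicities via the rank-nullity identity g(λ) = n − rank(A − λI):
  rank(A − (-3)·I) = 1, so dim ker(A − (-3)·I) = n − 1 = 2

Summary:
  λ = -3: algebraic multiplicity = 3, geometric multiplicity = 2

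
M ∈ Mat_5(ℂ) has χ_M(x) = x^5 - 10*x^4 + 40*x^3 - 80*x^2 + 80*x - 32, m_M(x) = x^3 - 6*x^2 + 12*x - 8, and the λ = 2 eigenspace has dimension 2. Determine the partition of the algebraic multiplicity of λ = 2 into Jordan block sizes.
Block sizes for λ = 2: [3, 2]

Step 1 — from the characteristic polynomial, algebraic multiplicity of λ = 2 is 5. From dim ker(M − (2)·I) = 2, there are exactly 2 Jordan blocks for λ = 2.
Step 2 — from the minimal polynomial, the factor (x − 2)^3 tells us the largest block for λ = 2 has size 3.
Step 3 — with total size 5, 2 blocks, and largest block 3, the block sizes (in nonincreasing order) are [3, 2].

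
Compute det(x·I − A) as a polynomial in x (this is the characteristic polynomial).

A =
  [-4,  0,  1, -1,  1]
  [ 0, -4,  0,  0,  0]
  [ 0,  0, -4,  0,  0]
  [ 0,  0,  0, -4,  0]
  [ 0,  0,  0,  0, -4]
x^5 + 20*x^4 + 160*x^3 + 640*x^2 + 1280*x + 1024

Expanding det(x·I − A) (e.g. by cofactor expansion or by noting that A is similar to its Jordan form J, which has the same characteristic polynomial as A) gives
  χ_A(x) = x^5 + 20*x^4 + 160*x^3 + 640*x^2 + 1280*x + 1024
which factors as (x + 4)^5. The eigenvalues (with algebraic multiplicities) are λ = -4 with multiplicity 5.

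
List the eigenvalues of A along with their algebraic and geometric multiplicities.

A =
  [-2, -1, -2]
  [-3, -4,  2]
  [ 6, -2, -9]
λ = -5: alg = 3, geom = 2

Step 1 — factor the characteristic polynomial to read off the algebraic multiplicities:
  χ_A(x) = (x + 5)^3

Step 2 — compute geometric multiplicities via the rank-nullity identity g(λ) = n − rank(A − λI):
  rank(A − (-5)·I) = 1, so dim ker(A − (-5)·I) = n − 1 = 2

Summary:
  λ = -5: algebraic multiplicity = 3, geometric multiplicity = 2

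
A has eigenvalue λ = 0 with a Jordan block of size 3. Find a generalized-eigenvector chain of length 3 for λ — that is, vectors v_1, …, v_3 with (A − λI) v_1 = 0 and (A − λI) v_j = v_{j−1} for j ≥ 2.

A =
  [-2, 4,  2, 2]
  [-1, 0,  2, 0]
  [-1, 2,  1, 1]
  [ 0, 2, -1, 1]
A Jordan chain for λ = 0 of length 3:
v_1 = (-2, 0, -1, -1)ᵀ
v_2 = (-2, -1, -1, 0)ᵀ
v_3 = (1, 0, 0, 0)ᵀ

Let N = A − (0)·I. We want v_3 with N^3 v_3 = 0 but N^2 v_3 ≠ 0; then v_{j-1} := N · v_j for j = 3, …, 2.

Pick v_3 = (1, 0, 0, 0)ᵀ.
Then v_2 = N · v_3 = (-2, -1, -1, 0)ᵀ.
Then v_1 = N · v_2 = (-2, 0, -1, -1)ᵀ.

Sanity check: (A − (0)·I) v_1 = (0, 0, 0, 0)ᵀ = 0. ✓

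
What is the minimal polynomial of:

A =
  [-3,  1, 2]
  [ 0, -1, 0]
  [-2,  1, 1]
x^2 + 2*x + 1

The characteristic polynomial is χ_A(x) = (x + 1)^3, so the eigenvalues are known. The minimal polynomial is
  m_A(x) = Π_λ (x − λ)^{k_λ}
where k_λ is the size of the *largest* Jordan block for λ (equivalently, the smallest k with (A − λI)^k v = 0 for every generalised eigenvector v of λ).

  λ = -1: largest Jordan block has size 2, contributing (x + 1)^2

So m_A(x) = (x + 1)^2 = x^2 + 2*x + 1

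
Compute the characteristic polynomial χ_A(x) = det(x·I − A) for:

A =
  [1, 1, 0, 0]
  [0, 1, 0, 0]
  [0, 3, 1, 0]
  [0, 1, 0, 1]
x^4 - 4*x^3 + 6*x^2 - 4*x + 1

Expanding det(x·I − A) (e.g. by cofactor expansion or by noting that A is similar to its Jordan form J, which has the same characteristic polynomial as A) gives
  χ_A(x) = x^4 - 4*x^3 + 6*x^2 - 4*x + 1
which factors as (x - 1)^4. The eigenvalues (with algebraic multiplicities) are λ = 1 with multiplicity 4.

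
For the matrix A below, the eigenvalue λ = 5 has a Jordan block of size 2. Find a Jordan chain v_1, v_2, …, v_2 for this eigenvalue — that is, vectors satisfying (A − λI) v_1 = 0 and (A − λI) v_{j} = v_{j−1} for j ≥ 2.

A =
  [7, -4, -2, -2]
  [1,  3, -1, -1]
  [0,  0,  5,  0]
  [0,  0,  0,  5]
A Jordan chain for λ = 5 of length 2:
v_1 = (2, 1, 0, 0)ᵀ
v_2 = (1, 0, 0, 0)ᵀ

Let N = A − (5)·I. We want v_2 with N^2 v_2 = 0 but N^1 v_2 ≠ 0; then v_{j-1} := N · v_j for j = 2, …, 2.

Pick v_2 = (1, 0, 0, 0)ᵀ.
Then v_1 = N · v_2 = (2, 1, 0, 0)ᵀ.

Sanity check: (A − (5)·I) v_1 = (0, 0, 0, 0)ᵀ = 0. ✓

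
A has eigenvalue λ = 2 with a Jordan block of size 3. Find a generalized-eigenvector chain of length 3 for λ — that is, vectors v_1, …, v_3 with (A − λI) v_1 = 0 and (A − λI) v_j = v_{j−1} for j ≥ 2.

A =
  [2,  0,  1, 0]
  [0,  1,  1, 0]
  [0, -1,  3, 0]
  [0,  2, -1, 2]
A Jordan chain for λ = 2 of length 3:
v_1 = (-1, 0, 0, -1)ᵀ
v_2 = (0, -1, -1, 2)ᵀ
v_3 = (0, 1, 0, 0)ᵀ

Let N = A − (2)·I. We want v_3 with N^3 v_3 = 0 but N^2 v_3 ≠ 0; then v_{j-1} := N · v_j for j = 3, …, 2.

Pick v_3 = (0, 1, 0, 0)ᵀ.
Then v_2 = N · v_3 = (0, -1, -1, 2)ᵀ.
Then v_1 = N · v_2 = (-1, 0, 0, -1)ᵀ.

Sanity check: (A − (2)·I) v_1 = (0, 0, 0, 0)ᵀ = 0. ✓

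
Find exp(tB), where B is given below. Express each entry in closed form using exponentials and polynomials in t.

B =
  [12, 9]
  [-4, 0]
e^{tB} =
  [6*t*exp(6*t) + exp(6*t), 9*t*exp(6*t)]
  [-4*t*exp(6*t), -6*t*exp(6*t) + exp(6*t)]

Strategy: write B = P · J · P⁻¹ where J is a Jordan canonical form, so e^{tB} = P · e^{tJ} · P⁻¹, and e^{tJ} can be computed block-by-block.

B has Jordan form
J =
  [6, 1]
  [0, 6]
(up to reordering of blocks).

Per-block formulas:
  For a 2×2 Jordan block J_2(6): exp(t · J_2(6)) = e^(6t)·(I + t·N), where N is the 2×2 nilpotent shift.

After assembling e^{tJ} and conjugating by P, we get:

e^{tB} =
  [6*t*exp(6*t) + exp(6*t), 9*t*exp(6*t)]
  [-4*t*exp(6*t), -6*t*exp(6*t) + exp(6*t)]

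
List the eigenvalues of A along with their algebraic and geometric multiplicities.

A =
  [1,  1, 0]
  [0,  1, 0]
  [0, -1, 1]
λ = 1: alg = 3, geom = 2

Step 1 — factor the characteristic polynomial to read off the algebraic multiplicities:
  χ_A(x) = (x - 1)^3

Step 2 — compute geometric multiplicities via the rank-nullity identity g(λ) = n − rank(A − λI):
  rank(A − (1)·I) = 1, so dim ker(A − (1)·I) = n − 1 = 2

Summary:
  λ = 1: algebraic multiplicity = 3, geometric multiplicity = 2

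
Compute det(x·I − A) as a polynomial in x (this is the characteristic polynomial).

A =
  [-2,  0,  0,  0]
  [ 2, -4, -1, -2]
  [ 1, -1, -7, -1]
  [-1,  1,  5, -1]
x^4 + 14*x^3 + 69*x^2 + 140*x + 100

Expanding det(x·I − A) (e.g. by cofactor expansion or by noting that A is similar to its Jordan form J, which has the same characteristic polynomial as A) gives
  χ_A(x) = x^4 + 14*x^3 + 69*x^2 + 140*x + 100
which factors as (x + 2)^2*(x + 5)^2. The eigenvalues (with algebraic multiplicities) are λ = -5 with multiplicity 2, λ = -2 with multiplicity 2.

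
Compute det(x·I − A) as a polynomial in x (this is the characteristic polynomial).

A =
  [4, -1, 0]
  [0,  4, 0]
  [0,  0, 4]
x^3 - 12*x^2 + 48*x - 64

Expanding det(x·I − A) (e.g. by cofactor expansion or by noting that A is similar to its Jordan form J, which has the same characteristic polynomial as A) gives
  χ_A(x) = x^3 - 12*x^2 + 48*x - 64
which factors as (x - 4)^3. The eigenvalues (with algebraic multiplicities) are λ = 4 with multiplicity 3.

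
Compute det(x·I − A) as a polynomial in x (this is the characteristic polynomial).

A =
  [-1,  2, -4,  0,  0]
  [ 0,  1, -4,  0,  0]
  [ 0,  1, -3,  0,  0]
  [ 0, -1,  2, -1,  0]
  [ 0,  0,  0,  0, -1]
x^5 + 5*x^4 + 10*x^3 + 10*x^2 + 5*x + 1

Expanding det(x·I − A) (e.g. by cofactor expansion or by noting that A is similar to its Jordan form J, which has the same characteristic polynomial as A) gives
  χ_A(x) = x^5 + 5*x^4 + 10*x^3 + 10*x^2 + 5*x + 1
which factors as (x + 1)^5. The eigenvalues (with algebraic multiplicities) are λ = -1 with multiplicity 5.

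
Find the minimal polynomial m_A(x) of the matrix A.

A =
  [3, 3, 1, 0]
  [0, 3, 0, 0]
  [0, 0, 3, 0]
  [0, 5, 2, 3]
x^2 - 6*x + 9

The characteristic polynomial is χ_A(x) = (x - 3)^4, so the eigenvalues are known. The minimal polynomial is
  m_A(x) = Π_λ (x − λ)^{k_λ}
where k_λ is the size of the *largest* Jordan block for λ (equivalently, the smallest k with (A − λI)^k v = 0 for every generalised eigenvector v of λ).

  λ = 3: largest Jordan block has size 2, contributing (x − 3)^2

So m_A(x) = (x - 3)^2 = x^2 - 6*x + 9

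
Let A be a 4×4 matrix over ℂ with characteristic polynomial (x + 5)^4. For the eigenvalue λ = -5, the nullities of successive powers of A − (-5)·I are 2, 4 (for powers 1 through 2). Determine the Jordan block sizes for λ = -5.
Block sizes for λ = -5: [2, 2]

From the dimensions of kernels of powers, the number of Jordan blocks of size at least j is d_j − d_{j−1} where d_j = dim ker(N^j) (with d_0 = 0). Computing the differences gives [2, 2].
The number of blocks of size exactly k is (#blocks of size ≥ k) − (#blocks of size ≥ k + 1), so the partition is: 2 block(s) of size 2.
In nonincreasing order the block sizes are [2, 2].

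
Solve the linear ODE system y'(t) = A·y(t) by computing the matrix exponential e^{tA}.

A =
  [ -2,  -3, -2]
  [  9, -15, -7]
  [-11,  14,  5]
e^{tA} =
  [-t^2*exp(-4*t)/2 + 2*t*exp(-4*t) + exp(-4*t), -t^2*exp(-4*t)/2 - 3*t*exp(-4*t), -t^2*exp(-4*t)/2 - 2*t*exp(-4*t)]
  [-2*t^2*exp(-4*t) + 9*t*exp(-4*t), -2*t^2*exp(-4*t) - 11*t*exp(-4*t) + exp(-4*t), -2*t^2*exp(-4*t) - 7*t*exp(-4*t)]
  [5*t^2*exp(-4*t)/2 - 11*t*exp(-4*t), 5*t^2*exp(-4*t)/2 + 14*t*exp(-4*t), 5*t^2*exp(-4*t)/2 + 9*t*exp(-4*t) + exp(-4*t)]

Strategy: write A = P · J · P⁻¹ where J is a Jordan canonical form, so e^{tA} = P · e^{tJ} · P⁻¹, and e^{tJ} can be computed block-by-block.

A has Jordan form
J =
  [-4,  1,  0]
  [ 0, -4,  1]
  [ 0,  0, -4]
(up to reordering of blocks).

Per-block formulas:
  For a 3×3 Jordan block J_3(-4): exp(t · J_3(-4)) = e^(-4t)·(I + t·N + (t^2/2)·N^2), where N is the 3×3 nilpotent shift.

After assembling e^{tJ} and conjugating by P, we get:

e^{tA} =
  [-t^2*exp(-4*t)/2 + 2*t*exp(-4*t) + exp(-4*t), -t^2*exp(-4*t)/2 - 3*t*exp(-4*t), -t^2*exp(-4*t)/2 - 2*t*exp(-4*t)]
  [-2*t^2*exp(-4*t) + 9*t*exp(-4*t), -2*t^2*exp(-4*t) - 11*t*exp(-4*t) + exp(-4*t), -2*t^2*exp(-4*t) - 7*t*exp(-4*t)]
  [5*t^2*exp(-4*t)/2 - 11*t*exp(-4*t), 5*t^2*exp(-4*t)/2 + 14*t*exp(-4*t), 5*t^2*exp(-4*t)/2 + 9*t*exp(-4*t) + exp(-4*t)]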